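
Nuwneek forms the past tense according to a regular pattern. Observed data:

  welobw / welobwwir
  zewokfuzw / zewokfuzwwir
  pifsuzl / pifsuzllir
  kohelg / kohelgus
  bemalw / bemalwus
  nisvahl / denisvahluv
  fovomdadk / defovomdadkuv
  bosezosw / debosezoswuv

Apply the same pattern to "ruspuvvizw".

welobw and bemalw both end in -w yet inflect differently (welobwwir, bemalwus), so the final letter is not what conditions the rule; the second-to-last letter is.
"ruspuvvizw" has second-to-last letter 'z'. The stems whose second-to-last letter is 'z' (zewokfuzw → zewokfuzwwir, pifsuzl → pifsuzllir) double the final consonant and add -ir.
The other patterns: stems whose second-to-last letter is 'l' add -us; stems whose second-to-last letter is 'd', 'h' or 's' add de- … -uv around the stem.
So ruspuvvizw → ruspuvvizwwir.

ruspuvvizwwir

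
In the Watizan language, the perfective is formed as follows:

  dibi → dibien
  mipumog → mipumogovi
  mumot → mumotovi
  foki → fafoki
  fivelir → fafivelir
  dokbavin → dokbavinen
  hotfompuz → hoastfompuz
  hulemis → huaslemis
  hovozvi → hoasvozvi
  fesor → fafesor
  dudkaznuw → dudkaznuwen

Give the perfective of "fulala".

hovozvi and dibi both end in -i yet inflect differently (hoasvozvi, dibien), so the final letter is not what conditions the rule; the first letter is.
"fulala" begins with f-. The stems beginning with f- (fesor → fafesor, fivelir → fafivelir, foki → fafoki) add the prefix fa-.
So fulala → fafulala.

fafulala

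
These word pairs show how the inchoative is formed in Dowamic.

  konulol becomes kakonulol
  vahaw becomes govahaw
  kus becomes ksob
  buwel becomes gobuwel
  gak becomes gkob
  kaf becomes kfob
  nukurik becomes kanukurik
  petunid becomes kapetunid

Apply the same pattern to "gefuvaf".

"gefuvaf" has 3 vowels. The stems with 3 vowels (konulol → kakonulol, petunid → kapetunid, nukurik → kanukurik) add the prefix ka-.
The other patterns: stems with 1 vowel delete the last vowel and add -ob; stems with 2 vowels add the prefix go-.
So gefuvaf → kagefuvaf.

kagefuvaf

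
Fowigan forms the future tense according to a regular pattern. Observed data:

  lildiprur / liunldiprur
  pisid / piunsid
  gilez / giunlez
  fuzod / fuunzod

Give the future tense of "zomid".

zounmid

Every pair shown (lildiprur → liunldiprur, pisid → piunsid, gilez → giunlez, …) follows the same rule: insert -un- after the first vowel.
So zomid → zounmid.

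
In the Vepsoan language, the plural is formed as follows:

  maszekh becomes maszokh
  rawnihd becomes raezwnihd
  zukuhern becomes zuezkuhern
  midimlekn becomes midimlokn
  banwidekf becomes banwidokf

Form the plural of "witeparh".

wiezteparh

midimlekn and zukuhern both end in -n yet inflect differently (midimlokn, zuezkuhern), so the final letter is not what conditions the rule; the second-to-last letter is.
"witeparh" has second-to-last letter 'r'. The one such stem in the data (zukuhern → zuezkuhern) inserts -ez- after the first vowel (as does rawnihd), so the same rule applies.
The other pattern: stems whose second-to-last letter is 'k' change the last vowel to 'o'.
So witeparh → wiezteparh.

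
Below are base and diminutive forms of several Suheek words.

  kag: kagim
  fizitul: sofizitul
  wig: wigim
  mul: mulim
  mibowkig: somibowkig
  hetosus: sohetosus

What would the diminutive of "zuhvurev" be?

"zuhvurev" has 3 vowels. The stems with 3 vowels (mibowkig → somibowkig, fizitul → sofizitul, hetosus → sohetosus) add the prefix so-.
The other pattern: stems with 1 vowel add -im.
So zuhvurev → sozuhvurev.

sozuhvurev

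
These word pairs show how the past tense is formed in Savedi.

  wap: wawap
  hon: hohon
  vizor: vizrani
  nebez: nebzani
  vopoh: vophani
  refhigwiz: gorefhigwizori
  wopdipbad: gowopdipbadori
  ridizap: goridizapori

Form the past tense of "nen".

nebez and refhigwiz both end in -z yet inflect differently (nebzani, gorefhigwizori), so the final letter is not what conditions the rule; the number of vowels is.
"nen" has 1 vowel. The stems with 1 vowel (wap → wawap, hon → hohon) repeat the first consonant+vowel as a prefix.
So nen → nenen.

nenen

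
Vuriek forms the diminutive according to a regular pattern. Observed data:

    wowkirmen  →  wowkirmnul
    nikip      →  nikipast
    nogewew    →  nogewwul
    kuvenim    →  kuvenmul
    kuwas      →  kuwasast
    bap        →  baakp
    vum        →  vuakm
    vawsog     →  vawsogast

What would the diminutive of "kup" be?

"kup" has 1 vowel. The stems with 1 vowel (bap → baakp, vum → vuakm) insert -ak- after the first vowel.
The other patterns: stems with 2 vowels add -ast; stems with 3 vowels delete the last vowel and add -ul.
So kup → kuakp.

kuakp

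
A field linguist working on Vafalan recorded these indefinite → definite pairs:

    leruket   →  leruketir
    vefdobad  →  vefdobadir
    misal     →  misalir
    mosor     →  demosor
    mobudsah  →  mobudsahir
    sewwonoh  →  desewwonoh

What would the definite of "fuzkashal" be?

sewwonoh and mobudsah both end in -h yet inflect differently (desewwonoh, mobudsahir), so the final letter is not what conditions the rule; the last vowel is.
"fuzkashal" has last vowel 'a'. The stems whose last vowel is 'a' (misal → misalir, mobudsah → mobudsahir, vefdobad → vefdobadir) add -ir.
So fuzkashal → fuzkashalir.

fuzkashalir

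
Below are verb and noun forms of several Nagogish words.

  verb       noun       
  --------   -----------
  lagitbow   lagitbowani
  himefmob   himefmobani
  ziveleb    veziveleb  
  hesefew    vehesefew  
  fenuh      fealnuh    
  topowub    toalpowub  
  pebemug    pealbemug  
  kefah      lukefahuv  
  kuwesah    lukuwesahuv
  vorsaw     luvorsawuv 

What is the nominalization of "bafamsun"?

"bafamsun" has last vowel 'u'. The stems whose last vowel is 'u' (fenuh → fealnuh, topowub → toalpowub, pebemug → pealbemug) insert -al- after the first vowel.
So bafamsun → baalfamsun.

baalfamsun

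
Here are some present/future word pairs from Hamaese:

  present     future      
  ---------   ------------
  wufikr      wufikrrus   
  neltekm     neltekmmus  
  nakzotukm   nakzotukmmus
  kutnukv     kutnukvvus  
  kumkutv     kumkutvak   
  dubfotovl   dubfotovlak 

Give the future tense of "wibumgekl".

kutnukv and kumkutv both end in -v yet inflect differently (kutnukvvus, kumkutvak), so the final letter is not what conditions the rule; the second-to-last letter is.
"wibumgekl" has second-to-last letter 'k'. The stems whose second-to-last letter is 'k' (wufikr → wufikrrus, neltekm → neltekmmus, nakzotukm → nakzotukmmus) double the final consonant and add -us.
The other pattern: stems whose second-to-last letter is 't' or 'v' add -ak.
So wibumgekl → wibumgekllus.

wibumgekllus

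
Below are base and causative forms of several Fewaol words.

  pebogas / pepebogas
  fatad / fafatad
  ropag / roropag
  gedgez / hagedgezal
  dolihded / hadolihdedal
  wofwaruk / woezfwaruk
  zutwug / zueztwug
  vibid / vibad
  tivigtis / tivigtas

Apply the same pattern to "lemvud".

leezmvud

fatad and dolihded both end in -d yet inflect differently (fafatad, hadolihdedal), so the final letter is not what conditions the rule; the last vowel is.
"lemvud" has last vowel 'u'. The stems whose last vowel is 'u' (wofwaruk → woezfwaruk, zutwug → zueztwug) insert -ez- after the first vowel.
So lemvud → leezmvud.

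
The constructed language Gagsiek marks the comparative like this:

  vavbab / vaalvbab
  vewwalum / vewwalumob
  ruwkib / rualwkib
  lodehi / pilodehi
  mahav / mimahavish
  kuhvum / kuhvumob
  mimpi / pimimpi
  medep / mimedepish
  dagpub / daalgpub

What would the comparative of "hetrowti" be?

kuhvum and dagpub both have last vowel 'u' yet inflect differently (kuhvumob, daalgpub), so the last vowel is not what conditions the rule; the final letter is.
"hetrowti" ends in -i. The stems ending in -i (lodehi → pilodehi, mimpi → pimimpi) add the prefix pi-.
The other patterns: stems ending in -m add -ob; stems ending in -b insert -al- after the first vowel; stems ending in -p or -v add mi- … -ish around the stem.
So hetrowti → pihetrowti.

pihetrowti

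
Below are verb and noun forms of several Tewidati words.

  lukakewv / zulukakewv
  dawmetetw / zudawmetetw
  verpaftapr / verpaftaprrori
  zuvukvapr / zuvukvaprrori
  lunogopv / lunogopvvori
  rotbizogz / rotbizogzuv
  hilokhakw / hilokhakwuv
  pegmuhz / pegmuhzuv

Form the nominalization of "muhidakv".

lukakewv and lunogopv both end in -v yet inflect differently (zulukakewv, lunogopvvori), so the final letter is not what conditions the rule; the second-to-last letter is.
"muhidakv" has second-to-last letter 'k'. The one such stem in the data (hilokhakw → hilokhakwuv) adds -uv, so the same rule applies.
So muhidakv → muhidakvuv.

muhidakvuv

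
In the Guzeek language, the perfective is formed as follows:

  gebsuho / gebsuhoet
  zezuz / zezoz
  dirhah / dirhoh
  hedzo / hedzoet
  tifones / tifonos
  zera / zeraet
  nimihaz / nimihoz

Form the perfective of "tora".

toraet

zera and dirhah both have last vowel 'a' yet inflect differently (zeraet, dirhoh), so the last vowel is not what conditions the rule; whether the stem ends in a vowel or a consonant is.
"tora" ends in a vowel. The stems ending in a vowel (hedzo → hedzoet, zera → zeraet, gebsuho → gebsuhoet) add -et.
So tora → toraet.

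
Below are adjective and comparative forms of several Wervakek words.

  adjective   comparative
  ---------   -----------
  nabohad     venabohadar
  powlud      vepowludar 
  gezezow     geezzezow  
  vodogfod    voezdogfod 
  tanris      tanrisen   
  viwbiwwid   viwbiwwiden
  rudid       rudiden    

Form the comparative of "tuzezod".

nabohad and vodogfod both end in -d yet inflect differently (venabohadar, voezdogfod), so the final letter is not what conditions the rule; the last vowel is.
"tuzezod" has last vowel 'o'. The stems whose last vowel is 'o' (gezezow → geezzezow, vodogfod → voezdogfod) insert -ez- after the first vowel.
The other patterns: stems whose last vowel is 'a' or 'u' add ve- … -ar around the stem; stems whose last vowel is 'i' add -en.
So tuzezod → tuezzezod.

tuezzezod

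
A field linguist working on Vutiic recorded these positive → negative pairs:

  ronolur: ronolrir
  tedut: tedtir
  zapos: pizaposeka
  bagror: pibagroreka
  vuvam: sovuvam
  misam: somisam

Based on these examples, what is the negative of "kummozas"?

ronolur and bagror both end in -r yet inflect differently (ronolrir, pibagroreka), so the final letter is not what conditions the rule; the last vowel is.
"kummozas" has last vowel 'a'. The stems whose last vowel is 'a' (vuvam → sovuvam, misam → somisam) add the prefix so-.
So kummozas → sokummozas.

sokummozas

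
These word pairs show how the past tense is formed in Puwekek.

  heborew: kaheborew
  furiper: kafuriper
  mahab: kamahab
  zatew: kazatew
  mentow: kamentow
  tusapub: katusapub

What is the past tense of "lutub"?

kalutub

Every pair shown (heborew → kaheborew, furiper → kafuriper, mahab → kamahab, …) follows the same rule: add the prefix ka-.
So lutub → kalutub.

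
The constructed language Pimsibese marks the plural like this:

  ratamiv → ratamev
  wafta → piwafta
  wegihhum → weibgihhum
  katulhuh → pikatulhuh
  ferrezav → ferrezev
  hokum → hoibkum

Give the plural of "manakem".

ferrezav and wafta both have last vowel 'a' yet inflect differently (ferrezev, piwafta), so the last vowel is not what conditions the rule; the final letter is.
"manakem" ends in -m. The stems ending in -m (wegihhum → weibgihhum, hokum → hoibkum) insert -ib- after the first vowel.
So manakem → maibnakem.

maibnakem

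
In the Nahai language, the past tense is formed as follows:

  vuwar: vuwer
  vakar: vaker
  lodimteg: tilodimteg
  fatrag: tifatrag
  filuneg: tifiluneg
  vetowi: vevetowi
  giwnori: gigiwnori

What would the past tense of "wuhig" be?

"wuhig" ends in -g. The stems ending in -g (lodimteg → tilodimteg, fatrag → tifatrag, filuneg → tifiluneg) add the prefix ti-.
So wuhig → tiwuhig.

tiwuhig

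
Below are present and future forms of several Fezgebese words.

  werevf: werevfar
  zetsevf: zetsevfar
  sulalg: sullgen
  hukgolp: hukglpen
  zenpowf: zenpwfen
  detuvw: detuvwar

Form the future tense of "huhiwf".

huhwfen

zetsevf and zenpowf both end in -f yet inflect differently (zetsevfar, zenpwfen), so the final letter is not what conditions the rule; the second-to-last letter is.
"huhiwf" has second-to-last letter 'w'. The one such stem in the data (zenpowf → zenpwfen) deletes the last vowel and adds -en (as do hukgolp, sulalg), so the same rule applies.
The other pattern: stems whose second-to-last letter is 'v' add -ar.
So huhiwf → huhwfen.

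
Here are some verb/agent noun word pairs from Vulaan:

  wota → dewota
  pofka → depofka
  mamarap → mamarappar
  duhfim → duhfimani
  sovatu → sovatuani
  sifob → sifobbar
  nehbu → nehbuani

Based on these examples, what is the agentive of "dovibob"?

pofka and mamarap both have last vowel 'a' yet inflect differently (depofka, mamarappar), so the last vowel is not what conditions the rule; the final letter is.
"dovibob" ends in -b. The one such stem in the data (sifob → sifobbar) doubles the final consonant and adds -ar (as does mamarap), so the same rule applies.
The other patterns: stems ending in -a add the prefix de-; stems ending in -m or -u add -ani.
So dovibob → dovibobbar.

dovibobbar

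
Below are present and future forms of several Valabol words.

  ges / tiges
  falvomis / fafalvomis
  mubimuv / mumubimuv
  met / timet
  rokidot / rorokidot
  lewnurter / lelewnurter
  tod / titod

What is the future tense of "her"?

falvomis and ges both end in -s yet inflect differently (fafalvomis, tiges), so the final letter is not what conditions the rule; the number of vowels is.
"her" has 1 vowel. The stems with 1 vowel (tod → titod, ges → tiges, met → timet) add the prefix ti-.
The other pattern: stems with 3 vowels repeat the first consonant+vowel as a prefix.
So her → tiher.

tiher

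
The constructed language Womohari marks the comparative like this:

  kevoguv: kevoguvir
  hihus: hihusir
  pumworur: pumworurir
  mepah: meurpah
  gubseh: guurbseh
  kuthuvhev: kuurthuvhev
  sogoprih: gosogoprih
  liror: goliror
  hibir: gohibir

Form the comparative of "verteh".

veurrteh

kevoguv and kuthuvhev both end in -v yet inflect differently (kevoguvir, kuurthuvhev), so the final letter is not what conditions the rule; the last vowel is.
"verteh" has last vowel 'e'. The stems whose last vowel is 'e' (gubseh → guurbseh, kuthuvhev → kuurthuvhev) insert -ur- after the first vowel.
The other patterns: stems whose last vowel is 'u' add -ir; stems whose last vowel is 'i' or 'o' add the prefix go-.
So verteh → veurrteh.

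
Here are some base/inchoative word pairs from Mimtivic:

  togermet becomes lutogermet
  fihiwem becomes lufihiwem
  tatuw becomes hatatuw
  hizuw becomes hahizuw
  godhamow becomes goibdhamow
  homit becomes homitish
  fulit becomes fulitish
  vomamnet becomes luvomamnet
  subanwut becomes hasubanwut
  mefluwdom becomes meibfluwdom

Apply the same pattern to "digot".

diibgot

"digot" has last vowel 'o'. The stems whose last vowel is 'o' (godhamow → goibdhamow, mefluwdom → meibfluwdom) insert -ib- after the first vowel.
So digot → diibgot.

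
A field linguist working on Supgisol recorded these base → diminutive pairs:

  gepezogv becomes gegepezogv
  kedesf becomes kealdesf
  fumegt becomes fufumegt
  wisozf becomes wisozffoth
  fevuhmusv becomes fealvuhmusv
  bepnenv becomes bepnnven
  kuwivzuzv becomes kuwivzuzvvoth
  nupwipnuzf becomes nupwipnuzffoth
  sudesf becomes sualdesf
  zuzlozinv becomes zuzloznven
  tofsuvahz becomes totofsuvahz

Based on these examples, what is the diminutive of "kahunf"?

"kahunf" has second-to-last letter 'n'. The stems whose second-to-last letter is 'n' (bepnenv → bepnnven, zuzlozinv → zuzloznven) delete the last vowel and add -en.
The other patterns: stems whose second-to-last letter is 's' insert -al- after the first vowel; stems whose second-to-last letter is 'g' or 'h' repeat the first consonant+vowel as a prefix; stems whose second-to-last letter is 'z' double the final consonant and add -oth.
So kahunf → kahnfen.

kahnfen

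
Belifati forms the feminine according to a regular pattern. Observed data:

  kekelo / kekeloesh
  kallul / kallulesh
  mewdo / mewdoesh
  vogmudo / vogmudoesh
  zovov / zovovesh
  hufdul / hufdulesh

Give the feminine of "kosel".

Every pair shown (kekelo → kekeloesh, kallul → kallulesh, mewdo → mewdoesh, …) follows the same rule: add -esh.
So kosel → koselesh.

koselesh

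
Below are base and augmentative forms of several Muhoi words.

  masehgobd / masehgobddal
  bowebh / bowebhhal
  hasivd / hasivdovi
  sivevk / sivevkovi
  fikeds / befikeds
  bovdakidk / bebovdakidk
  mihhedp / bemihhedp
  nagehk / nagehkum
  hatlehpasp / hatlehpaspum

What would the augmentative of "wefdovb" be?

masehgobd and hasivd both end in -d yet inflect differently (masehgobddal, hasivdovi), so the final letter is not what conditions the rule; the second-to-last letter is.
"wefdovb" has second-to-last letter 'v'. The stems whose second-to-last letter is 'v' (hasivd → hasivdovi, sivevk → sivevkovi) add -ovi.
So wefdovb → wefdovbovi.

wefdovbovi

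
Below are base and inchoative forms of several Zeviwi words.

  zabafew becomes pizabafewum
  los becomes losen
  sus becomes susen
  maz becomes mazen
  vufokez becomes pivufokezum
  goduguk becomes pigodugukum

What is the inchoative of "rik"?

maz and vufokez both end in -z yet inflect differently (mazen, pivufokezum), so the final letter is not what conditions the rule; the number of vowels is.
"rik" has 1 vowel. The stems with 1 vowel (sus → susen, los → losen, maz → mazen) add -en.
So rik → riken.

riken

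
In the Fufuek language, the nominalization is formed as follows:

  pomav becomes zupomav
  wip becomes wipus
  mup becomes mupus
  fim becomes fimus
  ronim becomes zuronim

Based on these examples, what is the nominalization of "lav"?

lavus

"lav" has 1 vowel. The stems with 1 vowel (mup → mupus, fim → fimus, wip → wipus) add -us.
So lav → lavus.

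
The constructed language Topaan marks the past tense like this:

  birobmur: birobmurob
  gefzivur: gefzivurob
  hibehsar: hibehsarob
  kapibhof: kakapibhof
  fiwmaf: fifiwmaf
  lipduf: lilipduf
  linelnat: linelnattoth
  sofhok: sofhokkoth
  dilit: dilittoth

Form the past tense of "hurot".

"hurot" ends in -t. The stems ending in -t (linelnat → linelnattoth, dilit → dilittoth) double the final consonant and add -oth.
So hurot → hurottoth.

hurottoth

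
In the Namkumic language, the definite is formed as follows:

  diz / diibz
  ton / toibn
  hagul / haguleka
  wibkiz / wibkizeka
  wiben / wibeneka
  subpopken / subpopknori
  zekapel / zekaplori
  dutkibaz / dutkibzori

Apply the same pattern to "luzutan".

"luzutan" has 3 vowels. The stems with 3 vowels (subpopken → subpopknori, zekapel → zekaplori, dutkibaz → dutkibzori) delete the last vowel and add -ori.
The other patterns: stems with 1 vowel insert -ib- after the first vowel; stems with 2 vowels add -eka.
So luzutan → luzutnori.

luzutnori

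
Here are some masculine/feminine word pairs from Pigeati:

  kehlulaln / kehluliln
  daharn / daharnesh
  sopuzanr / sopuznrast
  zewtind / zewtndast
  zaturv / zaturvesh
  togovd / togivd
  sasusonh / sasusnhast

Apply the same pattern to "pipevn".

daharn and kehlulaln both end in -n yet inflect differently (daharnesh, kehluliln), so the final letter is not what conditions the rule; the second-to-last letter is.
"pipevn" has second-to-last letter 'v'. The one such stem in the data (togovd → togivd) changes the last vowel to 'i' (as does kehlulaln), so the same rule applies.
The other patterns: stems whose second-to-last letter is 'n' delete the last vowel and add -ast; stems whose second-to-last letter is 'r' add -esh.
So pipevn → pipivn.

pipivn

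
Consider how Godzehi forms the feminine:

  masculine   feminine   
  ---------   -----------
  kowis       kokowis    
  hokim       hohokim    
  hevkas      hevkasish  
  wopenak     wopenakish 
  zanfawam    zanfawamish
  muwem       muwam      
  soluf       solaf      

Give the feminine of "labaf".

kowis and hevkas both end in -s yet inflect differently (kokowis, hevkasish), so the final letter is not what conditions the rule; the last vowel is.
"labaf" has last vowel 'a'. The stems whose last vowel is 'a' (hevkas → hevkasish, wopenak → wopenakish, zanfawam → zanfawamish) add -ish.
So labaf → labafish.

labafish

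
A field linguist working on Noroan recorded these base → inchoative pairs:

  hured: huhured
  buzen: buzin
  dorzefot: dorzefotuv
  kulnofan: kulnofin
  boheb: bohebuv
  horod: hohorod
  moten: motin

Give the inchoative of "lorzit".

buzen and hured both have last vowel 'e' yet inflect differently (buzin, huhured), so the last vowel is not what conditions the rule; the final letter is.
"lorzit" ends in -t. The one such stem in the data (dorzefot → dorzefotuv) adds -uv, so the same rule applies.
The other patterns: stems ending in -n change the last vowel to 'i'; stems ending in -d repeat the first consonant+vowel as a prefix.
So lorzit → lorzituv.

lorzituv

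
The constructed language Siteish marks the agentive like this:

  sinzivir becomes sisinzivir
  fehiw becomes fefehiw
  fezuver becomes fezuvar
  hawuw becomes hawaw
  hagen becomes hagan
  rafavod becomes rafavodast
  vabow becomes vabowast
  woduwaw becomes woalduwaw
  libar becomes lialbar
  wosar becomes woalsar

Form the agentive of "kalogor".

kalogorast

sinzivir and fezuver both end in -r yet inflect differently (sisinzivir, fezuvar), so the final letter is not what conditions the rule; the last vowel is.
"kalogor" has last vowel 'o'. The stems whose last vowel is 'o' (rafavod → rafavodast, vabow → vabowast) add -ast.
The other patterns: stems whose last vowel is 'i' repeat the first consonant+vowel as a prefix; stems whose last vowel is 'e' or 'u' change the last vowel to 'a'; stems whose last vowel is 'a' insert -al- after the first vowel.
So kalogor → kalogorast.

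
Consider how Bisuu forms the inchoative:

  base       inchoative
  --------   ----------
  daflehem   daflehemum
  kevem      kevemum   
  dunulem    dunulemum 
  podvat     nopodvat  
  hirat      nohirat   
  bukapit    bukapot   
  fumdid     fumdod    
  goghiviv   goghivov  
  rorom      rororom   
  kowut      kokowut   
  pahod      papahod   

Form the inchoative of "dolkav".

nodolkav

podvat and bukapit both end in -t yet inflect differently (nopodvat, bukapot), so the final letter is not what conditions the rule; the last vowel is.
"dolkav" has last vowel 'a'. The stems whose last vowel is 'a' (podvat → nopodvat, hirat → nohirat) add the prefix no-.
The other patterns: stems whose last vowel is 'e' add -um; stems whose last vowel is 'i' change the last vowel to 'o'; stems whose last vowel is 'o' or 'u' repeat the first consonant+vowel as a prefix.
So dolkav → nodolkav.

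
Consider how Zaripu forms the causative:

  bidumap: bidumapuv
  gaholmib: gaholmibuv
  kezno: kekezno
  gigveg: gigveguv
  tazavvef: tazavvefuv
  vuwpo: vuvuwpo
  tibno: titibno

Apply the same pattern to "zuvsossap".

"zuvsossap" ends in a consonant. The stems ending in a consonant (gaholmib → gaholmibuv, gigveg → gigveguv, bidumap → bidumapuv) add -uv.
So zuvsossap → zuvsossapuv.

zuvsossapuv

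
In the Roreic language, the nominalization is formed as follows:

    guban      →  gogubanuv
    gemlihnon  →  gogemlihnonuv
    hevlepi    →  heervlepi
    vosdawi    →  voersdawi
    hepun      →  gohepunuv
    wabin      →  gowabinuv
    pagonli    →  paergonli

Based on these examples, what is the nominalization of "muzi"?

muerzi

vosdawi and wabin both have last vowel 'i' yet inflect differently (voersdawi, gowabinuv), so the last vowel is not what conditions the rule; the final letter is.
"muzi" ends in -i. The stems ending in -i (vosdawi → voersdawi, hevlepi → heervlepi, pagonli → paergonli) insert -er- after the first vowel.
The other pattern: stems ending in -n add go- … -uv around the stem.
So muzi → muerzi.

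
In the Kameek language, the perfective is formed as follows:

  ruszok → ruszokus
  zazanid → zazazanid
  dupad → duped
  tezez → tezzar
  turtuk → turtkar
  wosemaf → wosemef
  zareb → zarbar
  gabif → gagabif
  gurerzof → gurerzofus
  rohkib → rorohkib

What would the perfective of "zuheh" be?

"zuheh" has last vowel 'e'. The stems whose last vowel is 'e' (tezez → tezzar, zareb → zarbar) delete the last vowel and add -ar.
So zuheh → zuhhar.

zuhhar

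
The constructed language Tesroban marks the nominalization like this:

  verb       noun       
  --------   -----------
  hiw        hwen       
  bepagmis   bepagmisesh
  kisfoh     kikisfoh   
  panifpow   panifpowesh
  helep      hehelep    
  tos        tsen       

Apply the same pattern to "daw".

"daw" has 1 vowel. The stems with 1 vowel (hiw → hwen, tos → tsen) delete the last vowel and add -en.
So daw → dwen.

dwen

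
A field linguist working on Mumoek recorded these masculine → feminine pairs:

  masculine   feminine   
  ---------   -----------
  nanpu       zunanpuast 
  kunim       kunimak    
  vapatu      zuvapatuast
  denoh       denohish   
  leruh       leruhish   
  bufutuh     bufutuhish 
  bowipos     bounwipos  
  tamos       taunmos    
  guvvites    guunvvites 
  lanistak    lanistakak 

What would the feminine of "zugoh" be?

"zugoh" ends in -h. The stems ending in -h (denoh → denohish, leruh → leruhish, bufutuh → bufutuhish) add -ish.
So zugoh → zugohish.

zugohish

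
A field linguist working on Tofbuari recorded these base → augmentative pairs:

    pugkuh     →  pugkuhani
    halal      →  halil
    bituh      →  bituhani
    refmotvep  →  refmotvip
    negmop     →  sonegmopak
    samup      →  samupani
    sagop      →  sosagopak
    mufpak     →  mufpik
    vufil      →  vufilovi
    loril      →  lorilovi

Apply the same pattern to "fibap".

sagop and samup both end in -p yet inflect differently (sosagopak, samupani), so the final letter is not what conditions the rule; the last vowel is.
"fibap" has last vowel 'a'. The stems whose last vowel is 'a' (halal → halil, mufpak → mufpik) change the last vowel to 'i'.
So fibap → fibip.

fibip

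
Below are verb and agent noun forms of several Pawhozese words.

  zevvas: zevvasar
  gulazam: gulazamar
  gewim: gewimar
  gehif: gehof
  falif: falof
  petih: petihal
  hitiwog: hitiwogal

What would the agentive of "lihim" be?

lihimar

gewim and gehif both have last vowel 'i' yet inflect differently (gewimar, gehof), so the last vowel is not what conditions the rule; the final letter is.
"lihim" ends in -m. The stems ending in -m (gulazam → gulazamar, gewim → gewimar) add -ar.
So lihim → lihimar.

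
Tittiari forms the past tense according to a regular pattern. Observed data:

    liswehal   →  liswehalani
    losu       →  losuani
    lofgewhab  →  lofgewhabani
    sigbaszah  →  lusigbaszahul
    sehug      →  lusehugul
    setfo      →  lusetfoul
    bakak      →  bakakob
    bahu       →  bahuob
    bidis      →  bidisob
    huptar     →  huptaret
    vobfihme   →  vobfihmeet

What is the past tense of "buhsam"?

"buhsam" begins with b-. The stems beginning with b- (bakak → bakakob, bahu → bahuob, bidis → bidisob) add -ob.
The other patterns: stems beginning with l- add -ani; stems beginning with s- add lu- … -ul around the stem; stems beginning with h- or v- add -et.
So buhsam → buhsamob.

buhsamob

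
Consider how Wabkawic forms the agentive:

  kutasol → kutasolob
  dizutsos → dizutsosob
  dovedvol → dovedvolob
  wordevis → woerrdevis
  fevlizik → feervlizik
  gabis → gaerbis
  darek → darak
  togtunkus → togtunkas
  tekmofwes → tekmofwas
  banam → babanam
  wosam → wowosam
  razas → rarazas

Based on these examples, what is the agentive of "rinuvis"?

dizutsos and wordevis both end in -s yet inflect differently (dizutsosob, woerrdevis), so the final letter is not what conditions the rule; the last vowel is.
"rinuvis" has last vowel 'i'. The stems whose last vowel is 'i' (wordevis → woerrdevis, fevlizik → feervlizik, gabis → gaerbis) insert -er- after the first vowel.
The other patterns: stems whose last vowel is 'o' add -ob; stems whose last vowel is 'e' or 'u' change the last vowel to 'a'; stems whose last vowel is 'a' repeat the first consonant+vowel as a prefix.
So rinuvis → riernuvis.

riernuvis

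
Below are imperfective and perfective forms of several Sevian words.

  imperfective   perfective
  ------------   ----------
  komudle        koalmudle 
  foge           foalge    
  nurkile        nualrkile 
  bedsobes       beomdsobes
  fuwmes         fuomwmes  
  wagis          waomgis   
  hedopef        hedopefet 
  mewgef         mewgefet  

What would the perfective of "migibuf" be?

migibufet

komudle and bedsobes both have last vowel 'e' yet inflect differently (koalmudle, beomdsobes), so the last vowel is not what conditions the rule; the final letter is.
"migibuf" ends in -f. The stems ending in -f (hedopef → hedopefet, mewgef → mewgefet) add -et.
The other patterns: stems ending in -e insert -al- after the first vowel; stems ending in -s insert -om- after the first vowel.
So migibuf → migibufet.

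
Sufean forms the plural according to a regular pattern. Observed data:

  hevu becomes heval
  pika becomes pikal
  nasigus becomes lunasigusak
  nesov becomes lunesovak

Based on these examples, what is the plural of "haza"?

hevu and nasigus both have last vowel 'u' yet inflect differently (heval, lunasigusak), so the last vowel is not what conditions the rule; whether the stem ends in a vowel or a consonant is.
"haza" ends in a vowel. The stems ending in a vowel (pika → pikal, hevu → heval) drop the final letter and add -al.
So haza → hazal.

hazal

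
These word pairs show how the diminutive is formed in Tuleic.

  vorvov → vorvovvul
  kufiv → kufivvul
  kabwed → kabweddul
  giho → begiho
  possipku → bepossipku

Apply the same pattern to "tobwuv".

tobwuvvul

"tobwuv" ends in a consonant. The stems ending in a consonant (vorvov → vorvovvul, kufiv → kufivvul, kabwed → kabweddul) double the final consonant and add -ul.
So tobwuv → tobwuvvul.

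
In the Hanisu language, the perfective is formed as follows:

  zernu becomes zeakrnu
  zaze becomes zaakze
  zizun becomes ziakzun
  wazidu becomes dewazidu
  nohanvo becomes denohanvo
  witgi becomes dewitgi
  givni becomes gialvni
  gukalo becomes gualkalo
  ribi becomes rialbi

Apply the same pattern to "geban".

gealban

"geban" begins with g-. The stems beginning with g- (givni → gialvni, gukalo → gualkalo) insert -al- after the first vowel.
The other patterns: stems beginning with z- insert -ak- after the first vowel; stems beginning with n- or w- add the prefix de-.
So geban → gealban.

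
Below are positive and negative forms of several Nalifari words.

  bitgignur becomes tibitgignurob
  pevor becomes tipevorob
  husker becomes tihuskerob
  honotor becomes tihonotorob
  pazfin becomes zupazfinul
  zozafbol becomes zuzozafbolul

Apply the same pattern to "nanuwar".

"nanuwar" ends in -r. The stems ending in -r (pevor → tipevorob, bitgignur → tibitgignurob, husker → tihuskerob) add ti- … -ob around the stem.
The other pattern: stems ending in -l or -n add zu- … -ul around the stem.
So nanuwar → tinanuwarob.

tinanuwarob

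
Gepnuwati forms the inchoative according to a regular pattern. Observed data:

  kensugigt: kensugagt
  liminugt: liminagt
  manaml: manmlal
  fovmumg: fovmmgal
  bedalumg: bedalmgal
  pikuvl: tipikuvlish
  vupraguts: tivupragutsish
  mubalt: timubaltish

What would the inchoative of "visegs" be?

manaml and pikuvl both end in -l yet inflect differently (manmlal, tipikuvlish), so the final letter is not what conditions the rule; the second-to-last letter is.
"visegs" has second-to-last letter 'g'. The stems whose second-to-last letter is 'g' (kensugigt → kensugagt, liminugt → liminagt) change the last vowel to 'a'.
So visegs → visags.

visags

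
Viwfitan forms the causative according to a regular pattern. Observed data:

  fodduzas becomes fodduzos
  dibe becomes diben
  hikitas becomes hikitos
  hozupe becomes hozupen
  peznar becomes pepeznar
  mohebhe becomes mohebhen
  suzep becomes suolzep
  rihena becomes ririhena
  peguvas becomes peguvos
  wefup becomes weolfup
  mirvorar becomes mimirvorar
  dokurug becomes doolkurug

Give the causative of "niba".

niniba

rihena and peguvas both have last vowel 'a' yet inflect differently (ririhena, peguvos), so the last vowel is not what conditions the rule; the final letter is.
"niba" ends in -a. The one such stem in the data (rihena → ririhena) repeats the first consonant+vowel as a prefix (as do mirvorar, peznar), so the same rule applies.
The other patterns: stems ending in -e drop the final letter and add -en; stems ending in -s change the last vowel to 'o'; stems ending in -g or -p insert -ol- after the first vowel.
So niba → niniba.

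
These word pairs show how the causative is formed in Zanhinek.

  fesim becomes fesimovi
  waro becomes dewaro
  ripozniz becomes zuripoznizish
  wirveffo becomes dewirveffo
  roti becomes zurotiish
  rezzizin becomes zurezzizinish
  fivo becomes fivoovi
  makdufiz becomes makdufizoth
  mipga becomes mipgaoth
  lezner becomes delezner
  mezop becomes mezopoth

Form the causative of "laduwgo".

deladuwgo

"laduwgo" begins with l-. The one such stem in the data (lezner → delezner) adds the prefix de-, so the same rule applies.
The other patterns: stems beginning with f- add -ovi; stems beginning with r- add zu- … -ish around the stem; stems beginning with m- add -oth.
So laduwgo → deladuwgo.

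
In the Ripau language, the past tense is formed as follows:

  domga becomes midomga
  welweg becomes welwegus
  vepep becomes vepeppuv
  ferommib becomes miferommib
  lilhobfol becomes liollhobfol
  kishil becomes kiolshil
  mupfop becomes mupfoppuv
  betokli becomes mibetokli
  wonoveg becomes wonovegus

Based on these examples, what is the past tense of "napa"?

minapa

wonoveg and vepep both have last vowel 'e' yet inflect differently (wonovegus, vepeppuv), so the last vowel is not what conditions the rule; the final letter is.
"napa" ends in -a. The one such stem in the data (domga → midomga) adds the prefix mi-, so the same rule applies.
So napa → minapa.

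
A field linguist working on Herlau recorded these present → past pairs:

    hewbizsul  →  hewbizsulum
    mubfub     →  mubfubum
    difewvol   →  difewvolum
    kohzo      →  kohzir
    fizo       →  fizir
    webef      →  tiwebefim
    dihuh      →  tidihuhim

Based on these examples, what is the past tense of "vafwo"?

"vafwo" ends in -o. The stems ending in -o (kohzo → kohzir, fizo → fizir) drop the final letter and add -ir.
The other patterns: stems ending in -b or -l add -um; stems ending in -f or -h add ti- … -im around the stem.
So vafwo → vafwir.

vafwir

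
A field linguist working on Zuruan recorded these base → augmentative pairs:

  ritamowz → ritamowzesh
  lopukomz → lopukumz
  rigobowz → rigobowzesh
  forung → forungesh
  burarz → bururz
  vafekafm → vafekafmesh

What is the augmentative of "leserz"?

"leserz" has second-to-last letter 'r'. The one such stem in the data (burarz → bururz) changes the last vowel to 'u' (as does lopukomz), so the same rule applies.
So leserz → lesurz.

lesurz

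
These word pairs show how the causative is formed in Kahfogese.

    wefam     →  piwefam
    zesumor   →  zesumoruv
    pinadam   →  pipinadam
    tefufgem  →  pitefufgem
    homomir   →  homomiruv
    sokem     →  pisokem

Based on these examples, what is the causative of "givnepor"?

givneporuv

"givnepor" ends in -r. The stems ending in -r (zesumor → zesumoruv, homomir → homomiruv) add -uv.
The other pattern: stems ending in -m add the prefix pi-.
So givnepor → givneporuv.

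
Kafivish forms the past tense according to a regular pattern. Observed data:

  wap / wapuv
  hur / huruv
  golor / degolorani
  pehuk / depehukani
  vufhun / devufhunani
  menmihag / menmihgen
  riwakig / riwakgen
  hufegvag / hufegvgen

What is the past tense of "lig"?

liguv

"lig" has 1 vowel. The stems with 1 vowel (wap → wapuv, hur → huruv) add -uv.
So lig → liguv.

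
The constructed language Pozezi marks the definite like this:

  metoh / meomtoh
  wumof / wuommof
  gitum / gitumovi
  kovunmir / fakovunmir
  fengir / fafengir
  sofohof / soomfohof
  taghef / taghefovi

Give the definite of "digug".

digugovi

"digug" has last vowel 'u'. The one such stem in the data (gitum → gitumovi) adds -ovi, so the same rule applies.
The other patterns: stems whose last vowel is 'i' add the prefix fa-; stems whose last vowel is 'o' insert -om- after the first vowel.
So digug → digugovi.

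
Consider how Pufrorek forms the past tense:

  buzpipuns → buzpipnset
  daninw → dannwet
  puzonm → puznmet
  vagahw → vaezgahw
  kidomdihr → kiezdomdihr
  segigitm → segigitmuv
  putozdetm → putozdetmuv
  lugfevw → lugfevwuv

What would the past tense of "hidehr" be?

"hidehr" has second-to-last letter 'h'. The stems whose second-to-last letter is 'h' (vagahw → vaezgahw, kidomdihr → kiezdomdihr) insert -ez- after the first vowel.
The other patterns: stems whose second-to-last letter is 'n' delete the last vowel and add -et; stems whose second-to-last letter is 't' or 'v' add -uv.
So hidehr → hiezdehr.

hiezdehr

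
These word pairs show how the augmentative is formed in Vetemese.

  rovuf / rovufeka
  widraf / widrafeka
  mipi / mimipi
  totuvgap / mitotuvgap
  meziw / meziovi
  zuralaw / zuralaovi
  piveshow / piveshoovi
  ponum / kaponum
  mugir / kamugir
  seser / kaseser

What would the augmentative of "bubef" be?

bubefeka

"bubef" ends in -f. The stems ending in -f (rovuf → rovufeka, widraf → widrafeka) add -eka.
So bubef → bubefeka.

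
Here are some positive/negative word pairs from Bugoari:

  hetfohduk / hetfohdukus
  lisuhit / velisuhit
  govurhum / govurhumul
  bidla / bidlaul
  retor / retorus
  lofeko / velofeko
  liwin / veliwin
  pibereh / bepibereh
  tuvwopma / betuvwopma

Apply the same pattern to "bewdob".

tuvwopma and bidla both end in -a yet inflect differently (betuvwopma, bidlaul), so the final letter is not what conditions the rule; the first letter is.
"bewdob" begins with b-. The one such stem in the data (bidla → bidlaul) adds -ul, so the same rule applies.
So bewdob → bewdobul.

bewdobul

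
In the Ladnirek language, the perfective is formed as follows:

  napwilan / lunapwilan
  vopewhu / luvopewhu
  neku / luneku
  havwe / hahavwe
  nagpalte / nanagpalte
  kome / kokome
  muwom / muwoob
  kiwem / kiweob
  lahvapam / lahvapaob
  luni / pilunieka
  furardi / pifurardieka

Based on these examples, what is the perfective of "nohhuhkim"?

nohhuhkiob

havwe and kiwem both have last vowel 'e' yet inflect differently (hahavwe, kiweob), so the last vowel is not what conditions the rule; the final letter is.
"nohhuhkim" ends in -m. The stems ending in -m (muwom → muwoob, kiwem → kiweob, lahvapam → lahvapaob) drop the final letter and add -ob.
The other patterns: stems ending in -n or -u add the prefix lu-; stems ending in -e repeat the first consonant+vowel as a prefix; stems ending in -i add pi- … -eka around the stem.
So nohhuhkim → nohhuhkiob.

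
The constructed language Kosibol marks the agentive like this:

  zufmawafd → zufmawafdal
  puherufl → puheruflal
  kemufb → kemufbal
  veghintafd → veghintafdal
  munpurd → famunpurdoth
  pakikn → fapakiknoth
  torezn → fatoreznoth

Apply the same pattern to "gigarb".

zufmawafd and munpurd both end in -d yet inflect differently (zufmawafdal, famunpurdoth), so the final letter is not what conditions the rule; the second-to-last letter is.
"gigarb" has second-to-last letter 'r'. The one such stem in the data (munpurd → famunpurdoth) adds fa- … -oth around the stem, so the same rule applies.
So gigarb → fagigarboth.

fagigarboth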